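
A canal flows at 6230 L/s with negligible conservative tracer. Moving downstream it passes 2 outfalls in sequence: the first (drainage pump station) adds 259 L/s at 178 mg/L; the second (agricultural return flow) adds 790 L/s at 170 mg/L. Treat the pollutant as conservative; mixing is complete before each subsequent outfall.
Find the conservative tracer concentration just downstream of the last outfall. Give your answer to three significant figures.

Outfall 1: combined Q = 6489 L/s; C = (6230·0 + 259.0·178.0)/6489 = 7.105 mg/L.
Outfall 2: combined Q = 7279 L/s; C = (6489·7.105 + 790.0·170.0)/7279 = 24.78 mg/L.

24.8 mg/L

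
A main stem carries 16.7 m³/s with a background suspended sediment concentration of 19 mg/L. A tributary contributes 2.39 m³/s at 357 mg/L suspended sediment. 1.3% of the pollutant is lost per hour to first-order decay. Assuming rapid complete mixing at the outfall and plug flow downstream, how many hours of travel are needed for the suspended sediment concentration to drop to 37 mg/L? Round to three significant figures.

After mixing, C = (16.70·19.00 + 2.390·357.0) / 19.09 = 1171/19.09 = 61.32 mg/L.
1.3%/h lost → k = −ln(1 − 0.013) = 0.01309 h⁻¹.
61.32·exp(−k·t) = 37 → t = ln(61.32/37)/k = 139000 s = 38.60 h.

38.6 h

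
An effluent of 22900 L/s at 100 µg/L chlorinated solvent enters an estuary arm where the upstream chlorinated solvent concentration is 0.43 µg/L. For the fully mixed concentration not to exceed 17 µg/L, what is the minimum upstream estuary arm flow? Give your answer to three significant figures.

Set C_mix = 17: (Q·0.4300 + 22900·100.0) / (Q + 22900) = 17
→ Q = 22900·(100.0 − 17)/(17 − 0.4300) = 114700 L/s.

115000 L/s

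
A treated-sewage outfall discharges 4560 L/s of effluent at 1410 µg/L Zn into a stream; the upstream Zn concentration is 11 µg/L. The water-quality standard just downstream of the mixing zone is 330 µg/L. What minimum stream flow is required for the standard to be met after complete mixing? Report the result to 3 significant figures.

Set C_mix = 330: (Q·11.00 + 4560·1410) / (Q + 4560) = 330
→ Q = 4560·(1410 − 330)/(330 − 11.00) = 15440 L/s.

15400 L/s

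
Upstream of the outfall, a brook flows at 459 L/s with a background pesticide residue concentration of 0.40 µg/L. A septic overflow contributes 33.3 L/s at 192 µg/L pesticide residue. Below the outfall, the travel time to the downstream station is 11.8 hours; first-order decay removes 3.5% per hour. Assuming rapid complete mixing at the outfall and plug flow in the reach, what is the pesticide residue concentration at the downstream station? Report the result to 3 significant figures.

Conservation of mass: C = (459.0·0.4000 + 33.30·192.0) / 492.3 = 6577/492.3 = 13.36 µg/L.
3.5%/h lost → k = −ln(1 − 0.035) = 0.03563 h⁻¹.
Decay over the reach: 13.36·exp(−kt) = 13.36·0.6568 = 8.775 µg/L.

8.77 µg/L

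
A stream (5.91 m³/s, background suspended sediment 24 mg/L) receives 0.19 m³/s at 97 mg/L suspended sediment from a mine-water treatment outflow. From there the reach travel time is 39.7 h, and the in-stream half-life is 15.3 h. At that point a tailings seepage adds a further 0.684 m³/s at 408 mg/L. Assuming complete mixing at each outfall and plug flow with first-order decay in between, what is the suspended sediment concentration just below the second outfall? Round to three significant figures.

Flow-weighted average: C = (5.910·24.00 + 0.1900·97.00) / 6.100 = 160.3/6.100 = 26.27 mg/L; combined flow 6.100 m³/s.
Half-life 15.3 h → k = ln 2 / 15.3 = 0.04530 h⁻¹ = 1.087 d⁻¹.
First-order decay: C = 26.27·exp(−k·t) = 26.27·0.1655 = 4.349 mg/L.
Second outfall: C = (6.100·4.349 + 0.6840·408.0)/6.784 = 45.05 mg/L.

45.0 mg/L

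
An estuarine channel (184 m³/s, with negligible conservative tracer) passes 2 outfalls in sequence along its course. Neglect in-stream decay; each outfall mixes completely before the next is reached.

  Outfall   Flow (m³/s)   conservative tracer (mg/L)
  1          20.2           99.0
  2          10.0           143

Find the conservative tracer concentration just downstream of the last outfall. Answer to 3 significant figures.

16.0 mg/L

Outfall 1: combined Q = 204.2 m³/s; C = (184.0·0 + 20.20·99.00)/204.2 = 9.793 mg/L.
Outfall 2: combined Q = 214.2 m³/s; C = (204.2·9.793 + 10.00·143.0)/214.2 = 16.01 mg/L.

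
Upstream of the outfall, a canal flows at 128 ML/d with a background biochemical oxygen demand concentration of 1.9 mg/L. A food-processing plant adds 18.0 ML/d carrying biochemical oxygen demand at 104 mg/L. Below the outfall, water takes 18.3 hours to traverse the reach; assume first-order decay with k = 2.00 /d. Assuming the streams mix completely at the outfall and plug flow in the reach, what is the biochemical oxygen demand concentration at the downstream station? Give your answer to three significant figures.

Mixed concentration C = ΣQC/ΣQ = (128.0·1.900 + 18.00·104.0) / 146.0 = 2115/146.0 = 14.49 mg/L.
After decay, C = 14.49 × e^(−kt) = 14.49 × 0.2176 = 3.153 mg/L.

3.15 mg/L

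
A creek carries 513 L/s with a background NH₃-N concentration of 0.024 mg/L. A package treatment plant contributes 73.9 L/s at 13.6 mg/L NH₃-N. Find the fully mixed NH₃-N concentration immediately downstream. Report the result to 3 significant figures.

1.73 mg/L

Flow-weighted average: C = (513.0·0.02400 + 73.90·13.60) / 586.9 = 1017/586.9 = 1.733 mg/L.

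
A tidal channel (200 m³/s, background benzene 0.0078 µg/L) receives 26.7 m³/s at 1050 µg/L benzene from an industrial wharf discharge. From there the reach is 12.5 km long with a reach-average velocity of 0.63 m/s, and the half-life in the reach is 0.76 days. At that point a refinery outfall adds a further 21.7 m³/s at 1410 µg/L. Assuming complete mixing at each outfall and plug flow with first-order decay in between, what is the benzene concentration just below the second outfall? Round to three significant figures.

215 µg/L

After mixing, C = (200.0·0.007800 + 26.70·1050) / 226.7 = 28040/226.7 = 123.7 µg/L; combined flow 226.7 m³/s.
Travel time t = 12.5·1000 / 0.63 = 19840 s = 5.511 h.
Half-life 0.76 d → k = ln 2 / 0.76 = 0.9120 d⁻¹.
First-order decay: C = 123.7·exp(−k·t) = 123.7·0.8110 = 100.3 µg/L.
At the second outfall, C = (226.7·100.3 + 21.70·1410) / (226.7 + 21.70) = 214.7 µg/L.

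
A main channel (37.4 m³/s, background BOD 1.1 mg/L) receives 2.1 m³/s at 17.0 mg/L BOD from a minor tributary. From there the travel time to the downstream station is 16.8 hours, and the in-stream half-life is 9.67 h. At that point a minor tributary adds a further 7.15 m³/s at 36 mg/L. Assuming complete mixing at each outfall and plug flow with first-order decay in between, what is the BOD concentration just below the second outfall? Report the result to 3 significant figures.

Mass balance: C = (37.40·1.100 + 2.100·17.00) / 39.50 = 76.84/39.50 = 1.945 mg/L; combined flow 39.50 m³/s.
Half-life 9.67 h → k = ln 2 / 9.67 = 0.07168 h⁻¹ = 1.720 d⁻¹.
Applying C = C₀e^(−kt): 1.945 × 0.2999 = 0.5834 mg/L.
At the second outfall, C = (39.50·0.5834 + 7.150·36.00) / (39.50 + 7.150) = 6.012 mg/L.

6.01 mg/L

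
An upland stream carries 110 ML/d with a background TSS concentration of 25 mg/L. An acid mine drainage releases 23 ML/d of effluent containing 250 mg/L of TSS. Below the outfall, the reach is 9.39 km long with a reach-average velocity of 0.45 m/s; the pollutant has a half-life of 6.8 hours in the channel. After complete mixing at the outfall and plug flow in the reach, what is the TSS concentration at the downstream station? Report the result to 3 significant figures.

After mixing, C = (110.0·25.00 + 23.00·250.0) / 133.0 = 8500/133.0 = 63.91 mg/L.
Travel time t = 9.39·1000 / 0.45 = 20870 s = 5.796 h.
Half-life 6.8 h → k = ln 2 / 6.8 = 0.1019 h⁻¹ = 2.446 d⁻¹.
First-order decay: C = 63.91·exp(−k·t) = 63.91·0.5539 = 35.40 mg/L.

35.4 mg/L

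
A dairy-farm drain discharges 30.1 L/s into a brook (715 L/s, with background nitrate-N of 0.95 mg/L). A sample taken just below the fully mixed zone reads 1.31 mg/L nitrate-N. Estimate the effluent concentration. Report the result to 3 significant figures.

9.86 mg/L

Mass balance: 715.0·0.9500 + 30.10·Cₑ = 745.1·1.310
→ Cₑ = (745.1·1.310 − 715.0·0.9500) / 30.10 = 9.861 mg/L.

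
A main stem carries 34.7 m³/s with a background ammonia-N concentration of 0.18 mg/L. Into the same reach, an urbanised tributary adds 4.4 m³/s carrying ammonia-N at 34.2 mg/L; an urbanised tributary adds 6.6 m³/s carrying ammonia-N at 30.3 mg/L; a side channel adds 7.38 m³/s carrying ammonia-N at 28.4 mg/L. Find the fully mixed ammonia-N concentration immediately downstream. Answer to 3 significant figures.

10.7 mg/L

Mixed concentration C = ΣQC/ΣQ = (34.70·0.1800 + 4.400·34.20 + 6.600·30.30 + 7.380·28.40) / 53.08 = 566.3/53.08 = 10.67 mg/L.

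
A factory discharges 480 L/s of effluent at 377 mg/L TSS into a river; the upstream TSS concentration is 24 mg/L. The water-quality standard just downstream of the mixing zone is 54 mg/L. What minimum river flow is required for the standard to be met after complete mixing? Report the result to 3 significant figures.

Set C_mix = 54: (Q·24.00 + 480.0·377.0) / (Q + 480.0) = 54
→ Q = 480.0·(377.0 − 54)/(54 − 24.00) = 5168 L/s.

5170 L/s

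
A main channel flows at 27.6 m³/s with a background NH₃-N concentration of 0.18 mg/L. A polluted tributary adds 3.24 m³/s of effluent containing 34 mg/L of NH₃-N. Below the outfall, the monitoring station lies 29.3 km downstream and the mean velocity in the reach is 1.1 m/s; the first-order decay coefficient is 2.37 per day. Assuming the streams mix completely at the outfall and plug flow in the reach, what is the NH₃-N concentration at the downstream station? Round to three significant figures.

1.80 mg/L

After mixing, C = (27.60·0.1800 + 3.240·34.00) / 30.84 = 115.1/30.84 = 3.733 mg/L.
Travel time t = 29.3·1000 / 1.1 = 26640 s = 7.399 h.
Decay over the reach: 3.733·exp(−kt) = 3.733·0.4816 = 1.798 mg/L.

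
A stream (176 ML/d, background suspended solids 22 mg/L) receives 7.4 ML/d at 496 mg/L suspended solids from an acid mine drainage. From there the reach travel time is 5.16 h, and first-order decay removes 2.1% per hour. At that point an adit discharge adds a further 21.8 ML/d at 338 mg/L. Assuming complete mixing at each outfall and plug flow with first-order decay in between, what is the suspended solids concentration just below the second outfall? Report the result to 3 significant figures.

After mixing, C = (176.0·22.00 + 7.400·496.0) / 183.4 = 7542/183.4 = 41.13 mg/L; combined flow 183.4 ML/d.
2.1%/h lost → k = −ln(1 − 0.021) = 0.02122 h⁻¹.
Decay over the reach: 41.13·exp(−kt) = 41.13·0.8963 = 36.86 mg/L.
At the second outfall, C = (183.4·36.86 + 21.80·338.0) / (183.4 + 21.80) = 68.85 mg/L.

68.9 mg/L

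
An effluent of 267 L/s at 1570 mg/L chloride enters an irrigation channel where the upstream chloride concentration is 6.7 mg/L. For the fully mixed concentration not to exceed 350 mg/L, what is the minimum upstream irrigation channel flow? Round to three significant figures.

949 L/s

Set C_mix = 350: (Q·6.700 + 267.0·1570) / (Q + 267.0) = 350
→ Q = 267.0·(1570 − 350)/(350 − 6.700) = 948.8 L/s.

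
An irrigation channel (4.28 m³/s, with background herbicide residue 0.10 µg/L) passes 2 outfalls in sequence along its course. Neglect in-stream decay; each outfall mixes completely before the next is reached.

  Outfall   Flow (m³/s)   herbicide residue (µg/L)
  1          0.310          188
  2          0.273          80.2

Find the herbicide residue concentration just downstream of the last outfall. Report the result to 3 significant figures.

After outfall 1: Q = 4.280 + 0.3100 = 4.590 m³/s; C = (4.280·0.1000 + 0.3100·188.0)/4.590 = 12.79 µg/L.
After outfall 2: Q = 4.590 + 0.2730 = 4.863 m³/s; C = (4.590·12.79 + 0.2730·80.20)/4.863 = 16.57 µg/L.

16.6 µg/L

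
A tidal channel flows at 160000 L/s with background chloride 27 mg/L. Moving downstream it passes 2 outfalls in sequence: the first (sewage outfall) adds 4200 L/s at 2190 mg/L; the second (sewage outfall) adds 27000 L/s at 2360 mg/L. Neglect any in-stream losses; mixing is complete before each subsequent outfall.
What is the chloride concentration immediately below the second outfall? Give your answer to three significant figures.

Below outfall 1: Q → 164200 L/s, C = (160000·27.00 + 4200·2190)/164200 = 82.33 mg/L.
Below outfall 2: Q → 191200 L/s, C = (164200·82.33 + 27000·2360)/191200 = 404.0 mg/L.

404 mg/L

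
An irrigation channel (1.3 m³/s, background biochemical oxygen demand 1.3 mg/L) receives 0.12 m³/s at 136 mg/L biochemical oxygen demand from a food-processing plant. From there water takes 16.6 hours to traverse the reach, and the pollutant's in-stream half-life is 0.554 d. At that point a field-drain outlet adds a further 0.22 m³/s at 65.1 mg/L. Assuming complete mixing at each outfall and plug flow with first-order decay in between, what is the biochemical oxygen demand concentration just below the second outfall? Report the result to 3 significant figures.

Mass balance: C = (1.300·1.300 + 0.1200·136.0) / 1.420 = 18.01/1.420 = 12.68 mg/L; combined flow 1.420 m³/s.
Half-life 0.554 d → k = ln 2 / 0.554 = 1.251 d⁻¹.
First-order decay: C = 12.68·exp(−k·t) = 12.68·0.4209 = 5.338 mg/L.
At the second outfall, C = (1.420·5.338 + 0.2200·65.10) / (1.420 + 0.2200) = 13.35 mg/L.

13.4 mg/L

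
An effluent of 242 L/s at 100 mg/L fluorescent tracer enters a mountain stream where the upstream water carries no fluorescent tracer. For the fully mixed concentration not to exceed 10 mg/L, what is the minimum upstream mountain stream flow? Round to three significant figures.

2180 L/s

Set C_mix = 10: (Q·0 + 242.0·100.0) / (Q + 242.0) = 10
→ Q = 242.0·(100.0 − 10)/(10 − 0) = 2178 L/s.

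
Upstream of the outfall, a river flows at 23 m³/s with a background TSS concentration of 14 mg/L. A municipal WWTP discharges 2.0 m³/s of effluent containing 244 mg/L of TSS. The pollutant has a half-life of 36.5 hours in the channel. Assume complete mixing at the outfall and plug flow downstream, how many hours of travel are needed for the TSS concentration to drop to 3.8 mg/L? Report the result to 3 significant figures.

After mixing, C = (23.00·14.00 + 2.000·244.0) / 25.00 = 810.0/25.00 = 32.40 mg/L.
Half-life 36.5 h → k = ln 2 / 36.5 = 0.01899 h⁻¹ = 0.4558 d⁻¹.
32.40·exp(−k·t) = 3.8 → t = ln(32.40/3.8)/k = 406300 s = 112.9 h.

113 h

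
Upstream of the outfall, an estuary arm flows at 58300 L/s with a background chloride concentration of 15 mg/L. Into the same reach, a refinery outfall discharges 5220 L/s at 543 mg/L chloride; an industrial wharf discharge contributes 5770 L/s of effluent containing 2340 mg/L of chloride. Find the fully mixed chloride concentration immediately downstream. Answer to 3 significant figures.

248 mg/L

Mass balance: C = (58300·15.00 + 5220·543.0 + 5770·2340) / 69290 = 17210000/69290 = 248.4 mg/L.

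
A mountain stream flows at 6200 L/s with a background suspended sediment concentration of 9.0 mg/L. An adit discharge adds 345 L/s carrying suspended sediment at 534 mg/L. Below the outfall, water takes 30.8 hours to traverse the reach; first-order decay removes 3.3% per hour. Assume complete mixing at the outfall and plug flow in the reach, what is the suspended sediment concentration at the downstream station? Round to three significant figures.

Conservation of mass: C = (6200·9.000 + 345.0·534.0) / 6545 = 240000/6545 = 36.67 mg/L.
3.3%/h lost → k = −ln(1 − 0.033) = 0.03356 h⁻¹.
Decay over the reach: 36.67·exp(−kt) = 36.67·0.3557 = 13.05 mg/L.

13.0 mg/L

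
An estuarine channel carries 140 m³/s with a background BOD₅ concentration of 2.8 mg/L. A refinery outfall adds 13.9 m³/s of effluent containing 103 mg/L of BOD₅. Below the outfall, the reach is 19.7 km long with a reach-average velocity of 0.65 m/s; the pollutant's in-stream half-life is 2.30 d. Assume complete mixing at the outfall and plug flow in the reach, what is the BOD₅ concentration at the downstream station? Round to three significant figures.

10.7 mg/L

Conservation of mass: C = (140.0·2.800 + 13.90·103.0) / 153.9 = 1824/153.9 = 11.85 mg/L.
Travel time t = 19.7·1000 / 0.65 = 30310 s = 8.419 h.
Half-life 2.30 d → k = ln 2 / 2.30 = 0.3014 d⁻¹.
Applying C = C₀e^(−kt): 11.85 × 0.8997 = 10.66 mg/L.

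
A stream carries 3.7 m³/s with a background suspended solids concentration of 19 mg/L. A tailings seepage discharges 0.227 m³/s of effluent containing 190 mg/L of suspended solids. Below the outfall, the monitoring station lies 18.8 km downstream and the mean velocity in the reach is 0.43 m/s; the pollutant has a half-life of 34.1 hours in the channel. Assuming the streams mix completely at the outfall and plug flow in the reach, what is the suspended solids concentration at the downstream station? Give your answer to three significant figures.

Flow-weighted average: C = (3.700·19.00 + 0.2270·190.0) / 3.927 = 113.4/3.927 = 28.88 mg/L.
Travel time t = 18.8·1000 / 0.43 = 43720 s = 12.14 h.
Half-life 34.1 h → k = ln 2 / 34.1 = 0.02033 h⁻¹ = 0.4878 d⁻¹.
Decay over the reach: 28.88·exp(−kt) = 28.88·0.7812 = 22.57 mg/L.

22.6 mg/L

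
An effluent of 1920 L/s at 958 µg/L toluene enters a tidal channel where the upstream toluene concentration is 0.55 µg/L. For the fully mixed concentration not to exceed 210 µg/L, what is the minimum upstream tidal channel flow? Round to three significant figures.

Set C_mix = 210: (Q·0.5500 + 1920·958.0) / (Q + 1920) = 210
→ Q = 1920·(958.0 − 210)/(210 − 0.5500) = 6857 L/s.

6860 L/s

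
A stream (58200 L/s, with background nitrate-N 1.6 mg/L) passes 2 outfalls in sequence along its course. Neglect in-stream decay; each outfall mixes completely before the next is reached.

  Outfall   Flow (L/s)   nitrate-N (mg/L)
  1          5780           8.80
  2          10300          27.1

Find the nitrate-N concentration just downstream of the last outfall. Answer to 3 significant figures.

5.70 mg/L

Below outfall 1: Q → 63980 L/s, C = (58200·1.600 + 5780·8.800)/63980 = 2.250 mg/L.
Below outfall 2: Q → 74280 L/s, C = (63980·2.250 + 10300·27.10)/74280 = 5.696 mg/L.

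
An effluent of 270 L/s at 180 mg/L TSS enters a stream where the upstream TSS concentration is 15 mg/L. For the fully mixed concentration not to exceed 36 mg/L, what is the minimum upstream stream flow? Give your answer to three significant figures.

1850 L/s

Set C_mix = 36: (Q·15.00 + 270.0·180.0) / (Q + 270.0) = 36
→ Q = 270.0·(180.0 − 36)/(36 − 15.00) = 1851 L/s.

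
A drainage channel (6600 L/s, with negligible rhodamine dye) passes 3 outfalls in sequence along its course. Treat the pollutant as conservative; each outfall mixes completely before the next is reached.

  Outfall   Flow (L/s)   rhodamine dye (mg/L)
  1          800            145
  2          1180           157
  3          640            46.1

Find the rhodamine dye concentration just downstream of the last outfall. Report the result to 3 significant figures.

After outfall 1: Q = 6600 + 800.0 = 7400 L/s; C = (6600·0 + 800.0·145.0)/7400 = 15.68 mg/L.
After outfall 2: Q = 7400 + 1180 = 8580 L/s; C = (7400·15.68 + 1180·157.0)/8580 = 35.11 mg/L.
After outfall 3: Q = 8580 + 640.0 = 9220 L/s; C = (8580·35.11 + 640.0·46.10)/9220 = 35.87 mg/L.

35.9 mg/L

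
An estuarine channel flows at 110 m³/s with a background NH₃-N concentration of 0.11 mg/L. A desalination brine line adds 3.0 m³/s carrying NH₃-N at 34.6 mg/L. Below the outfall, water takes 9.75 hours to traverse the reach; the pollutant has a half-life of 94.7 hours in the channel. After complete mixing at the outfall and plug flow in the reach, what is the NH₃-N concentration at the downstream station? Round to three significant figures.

Flow-weighted average: C = (110.0·0.1100 + 3.000·34.60) / 113.0 = 115.9/113.0 = 1.026 mg/L.
Half-life 94.7 h → k = ln 2 / 94.7 = 0.007319 h⁻¹ = 0.1757 d⁻¹.
Decay over the reach: 1.026·exp(−kt) = 1.026·0.9311 = 0.9550 mg/L.

0.955 mg/L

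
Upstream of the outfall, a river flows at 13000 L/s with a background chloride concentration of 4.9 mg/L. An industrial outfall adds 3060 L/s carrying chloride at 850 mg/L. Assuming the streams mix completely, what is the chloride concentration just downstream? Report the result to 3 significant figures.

After mixing, C = (13000·4.900 + 3060·850.0) / 16060 = 2665000/16060 = 165.9 mg/L.

166 mg/L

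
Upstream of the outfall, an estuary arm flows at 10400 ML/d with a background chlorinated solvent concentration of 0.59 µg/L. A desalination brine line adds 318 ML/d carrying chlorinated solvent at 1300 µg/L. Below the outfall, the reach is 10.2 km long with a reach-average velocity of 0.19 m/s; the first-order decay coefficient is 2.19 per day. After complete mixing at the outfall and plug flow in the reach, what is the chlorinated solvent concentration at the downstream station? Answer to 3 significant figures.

10.0 µg/L

After mixing, C = (10400·0.5900 + 318.0·1300) / 10720 = 419500/10720 = 39.14 µg/L.
Travel time t = 10.2·1000 / 0.19 = 53680 s = 14.91 h.
After decay, C = 39.14 × e^(−kt) = 39.14 × 0.2565 = 10.04 µg/L.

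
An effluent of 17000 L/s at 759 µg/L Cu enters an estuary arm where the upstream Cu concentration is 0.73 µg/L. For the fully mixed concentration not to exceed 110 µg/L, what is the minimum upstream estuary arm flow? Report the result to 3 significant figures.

101000 L/s

Set C_mix = 110: (Q·0.7300 + 17000·759.0) / (Q + 17000) = 110
→ Q = 17000·(759.0 − 110)/(110 − 0.7300) = 101000 L/s.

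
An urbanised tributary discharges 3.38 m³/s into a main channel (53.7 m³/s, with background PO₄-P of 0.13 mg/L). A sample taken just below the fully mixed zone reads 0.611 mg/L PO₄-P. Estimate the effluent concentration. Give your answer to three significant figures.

8.25 mg/L

Mass balance: 53.70·0.1300 + 3.380·Cₑ = 57.08·0.6110
→ Cₑ = (57.08·0.6110 − 53.70·0.1300) / 3.380 = 8.253 mg/L.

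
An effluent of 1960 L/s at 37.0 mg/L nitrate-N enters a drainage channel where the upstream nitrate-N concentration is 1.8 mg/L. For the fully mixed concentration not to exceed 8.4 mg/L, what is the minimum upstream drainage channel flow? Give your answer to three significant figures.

Set C_mix = 8.4: (Q·1.800 + 1960·37.00) / (Q + 1960) = 8.4
→ Q = 1960·(37.00 − 8.4)/(8.4 − 1.800) = 8493 L/s.

8490 L/s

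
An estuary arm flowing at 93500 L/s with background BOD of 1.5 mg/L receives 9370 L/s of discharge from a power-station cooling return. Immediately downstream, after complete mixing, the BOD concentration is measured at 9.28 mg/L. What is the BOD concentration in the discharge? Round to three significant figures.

Mass balance: 93500·1.500 + 9370·Cₑ = 102900·9.280
→ Cₑ = (102900·9.280 − 93500·1.500) / 9370 = 86.91 mg/L.

86.9 mg/L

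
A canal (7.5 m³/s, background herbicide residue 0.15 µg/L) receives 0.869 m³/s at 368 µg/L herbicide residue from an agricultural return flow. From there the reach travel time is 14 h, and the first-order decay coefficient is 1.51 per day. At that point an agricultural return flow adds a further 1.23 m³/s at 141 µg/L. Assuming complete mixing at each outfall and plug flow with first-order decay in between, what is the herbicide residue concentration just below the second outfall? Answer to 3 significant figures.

Flow-weighted average: C = (7.500·0.1500 + 0.8690·368.0) / 8.369 = 320.9/8.369 = 38.35 µg/L; combined flow 8.369 m³/s.
Applying C = C₀e^(−kt): 38.35 × 0.4144 = 15.89 µg/L.
Second outfall: C = (8.369·15.89 + 1.230·141.0)/9.599 = 31.92 µg/L.

31.9 µg/L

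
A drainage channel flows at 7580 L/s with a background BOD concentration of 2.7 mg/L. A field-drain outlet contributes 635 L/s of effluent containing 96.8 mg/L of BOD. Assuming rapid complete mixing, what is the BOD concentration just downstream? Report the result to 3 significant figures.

9.97 mg/L

Conservation of mass: C = (7580·2.700 + 635.0·96.80) / 8215 = 81930/8215 = 9.974 mg/L.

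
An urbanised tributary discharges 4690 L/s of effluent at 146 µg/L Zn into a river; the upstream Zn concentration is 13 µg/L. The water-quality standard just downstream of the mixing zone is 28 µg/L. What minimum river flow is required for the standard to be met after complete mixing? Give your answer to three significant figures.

Set C_mix = 28: (Q·13.00 + 4690·146.0) / (Q + 4690) = 28
→ Q = 4690·(146.0 − 28)/(28 − 13.00) = 36890 L/s.

36900 L/s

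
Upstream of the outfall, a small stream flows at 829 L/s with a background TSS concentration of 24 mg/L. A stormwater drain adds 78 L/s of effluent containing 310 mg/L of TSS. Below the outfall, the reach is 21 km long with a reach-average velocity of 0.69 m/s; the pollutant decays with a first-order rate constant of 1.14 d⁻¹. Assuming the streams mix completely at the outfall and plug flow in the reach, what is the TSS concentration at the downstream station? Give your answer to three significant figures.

32.5 mg/L

Mixed concentration C = ΣQC/ΣQ = (829.0·24.00 + 78.00·310.0) / 907.0 = 44080/907.0 = 48.60 mg/L.
Travel time t = 21·1000 / 0.69 = 30430 s = 8.454 h.
First-order decay: C = 48.60·exp(−k·t) = 48.60·0.6693 = 32.52 mg/L.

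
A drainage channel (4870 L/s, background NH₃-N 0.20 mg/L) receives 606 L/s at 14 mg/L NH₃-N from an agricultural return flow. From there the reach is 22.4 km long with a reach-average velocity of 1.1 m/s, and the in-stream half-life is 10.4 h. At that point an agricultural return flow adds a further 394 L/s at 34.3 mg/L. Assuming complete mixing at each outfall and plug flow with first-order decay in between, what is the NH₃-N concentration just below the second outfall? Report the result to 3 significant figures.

Mixed concentration C = ΣQC/ΣQ = (4870·0.2000 + 606.0·14.00) / 5476 = 9458/5476 = 1.727 mg/L; combined flow 5476 L/s.
Travel time t = 22.4·1000 / 1.1 = 20360 s = 5.657 h.
Half-life 10.4 h → k = ln 2 / 10.4 = 0.06665 h⁻¹ = 1.600 d⁻¹.
Decay over the reach: 1.727·exp(−kt) = 1.727·0.6859 = 1.185 mg/L.
At the second outfall, C = (5476·1.185 + 394.0·34.30) / (5476 + 394.0) = 3.407 mg/L.

3.41 mg/L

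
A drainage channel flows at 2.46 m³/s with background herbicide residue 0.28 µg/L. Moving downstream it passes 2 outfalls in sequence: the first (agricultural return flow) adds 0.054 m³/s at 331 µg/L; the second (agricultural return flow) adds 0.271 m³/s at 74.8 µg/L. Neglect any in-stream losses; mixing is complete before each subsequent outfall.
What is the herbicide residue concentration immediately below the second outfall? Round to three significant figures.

Outfall 1: combined Q = 2.514 m³/s; C = (2.460·0.2800 + 0.05400·331.0)/2.514 = 7.384 µg/L.
Outfall 2: combined Q = 2.785 m³/s; C = (2.514·7.384 + 0.2710·74.80)/2.785 = 13.94 µg/L.

13.9 µg/L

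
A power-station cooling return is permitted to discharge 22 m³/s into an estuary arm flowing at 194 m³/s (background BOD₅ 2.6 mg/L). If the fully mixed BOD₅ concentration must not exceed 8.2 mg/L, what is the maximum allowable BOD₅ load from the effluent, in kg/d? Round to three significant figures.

Mass balance at the limit: 194.0·2.600 + 22.00·Cₑ = 216.0·8.2 → Cₑ = 57.58 mg/L.
Load = 22.00 m³/s × 57.58 g/m³ × 86 400 s/d = 109500 kg/d.

109000 kg/d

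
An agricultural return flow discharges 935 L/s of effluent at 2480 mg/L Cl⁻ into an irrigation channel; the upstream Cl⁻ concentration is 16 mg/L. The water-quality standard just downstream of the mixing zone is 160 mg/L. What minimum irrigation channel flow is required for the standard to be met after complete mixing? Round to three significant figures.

Set C_mix = 160: (Q·16.00 + 935.0·2480) / (Q + 935.0) = 160
→ Q = 935.0·(2480 − 160)/(160 − 16.00) = 15060 L/s.

15100 L/s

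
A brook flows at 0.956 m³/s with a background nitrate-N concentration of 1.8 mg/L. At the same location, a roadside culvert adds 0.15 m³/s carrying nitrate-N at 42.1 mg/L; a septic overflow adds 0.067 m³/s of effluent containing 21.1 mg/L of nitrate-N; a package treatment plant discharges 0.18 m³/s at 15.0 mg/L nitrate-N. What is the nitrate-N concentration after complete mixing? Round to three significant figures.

8.98 mg/L

Mass balance: C = (0.9560·1.800 + 0.1500·42.10 + 0.06700·21.10 + 0.1800·15.00) / 1.353 = 12.15/1.353 = 8.980 mg/L.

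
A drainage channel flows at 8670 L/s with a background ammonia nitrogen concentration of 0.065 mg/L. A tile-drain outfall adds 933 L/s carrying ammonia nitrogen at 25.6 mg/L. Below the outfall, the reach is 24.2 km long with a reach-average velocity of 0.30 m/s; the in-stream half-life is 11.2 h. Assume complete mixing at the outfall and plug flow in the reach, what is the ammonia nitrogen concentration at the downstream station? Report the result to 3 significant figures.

Conservation of mass: C = (8670·0.06500 + 933.0·25.60) / 9603 = 24450/9603 = 2.546 mg/L.
Travel time t = 24.2·1000 / 0.30 = 80670 s = 22.41 h.
Half-life 11.2 h → k = ln 2 / 11.2 = 0.06189 h⁻¹ = 1.485 d⁻¹.
Applying C = C₀e^(−kt): 2.546 × 0.2499 = 0.6362 mg/L.

0.636 mg/L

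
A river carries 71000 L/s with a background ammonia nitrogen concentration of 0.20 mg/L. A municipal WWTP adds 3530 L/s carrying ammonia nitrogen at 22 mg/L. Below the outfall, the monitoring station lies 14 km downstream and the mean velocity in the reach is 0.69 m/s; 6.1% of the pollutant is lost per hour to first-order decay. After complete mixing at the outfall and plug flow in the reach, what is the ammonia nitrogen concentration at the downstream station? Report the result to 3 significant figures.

0.864 mg/L

Mass balance: C = (71000·0.2000 + 3530·22.00) / 74530 = 91860/74530 = 1.233 mg/L.
Travel time t = 14·1000 / 0.69 = 20290 s = 5.636 h.
6.1%/h lost → k = −ln(1 − 0.061) = 0.06294 h⁻¹.
Applying C = C₀e^(−kt): 1.233 × 0.7014 = 0.8644 mg/L.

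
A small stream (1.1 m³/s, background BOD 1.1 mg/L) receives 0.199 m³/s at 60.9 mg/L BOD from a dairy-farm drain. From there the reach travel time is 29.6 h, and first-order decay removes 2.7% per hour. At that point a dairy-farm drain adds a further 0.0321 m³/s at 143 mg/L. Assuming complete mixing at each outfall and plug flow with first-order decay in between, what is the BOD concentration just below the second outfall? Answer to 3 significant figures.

Mixed concentration C = ΣQC/ΣQ = (1.100·1.100 + 0.1990·60.90) / 1.299 = 13.33/1.299 = 10.26 mg/L; combined flow 1.299 m³/s.
2.7%/h lost → k = −ln(1 − 0.027) = 0.02737 h⁻¹.
First-order decay: C = 10.26·exp(−k·t) = 10.26·0.4448 = 4.564 mg/L.
At the second outfall, C = (1.299·4.564 + 0.03210·143.0) / (1.299 + 0.03210) = 7.902 mg/L.

7.90 mg/L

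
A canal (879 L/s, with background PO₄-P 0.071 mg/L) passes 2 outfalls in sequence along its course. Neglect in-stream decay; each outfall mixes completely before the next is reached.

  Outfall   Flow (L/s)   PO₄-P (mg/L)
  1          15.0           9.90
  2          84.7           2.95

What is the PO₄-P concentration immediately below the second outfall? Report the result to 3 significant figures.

0.471 mg/L

After outfall 1: Q = 879.0 + 15.00 = 894.0 L/s; C = (879.0·0.07100 + 15.00·9.900)/894.0 = 0.2359 mg/L.
After outfall 2: Q = 894.0 + 84.70 = 978.7 L/s; C = (894.0·0.2359 + 84.70·2.950)/978.7 = 0.4708 mg/L.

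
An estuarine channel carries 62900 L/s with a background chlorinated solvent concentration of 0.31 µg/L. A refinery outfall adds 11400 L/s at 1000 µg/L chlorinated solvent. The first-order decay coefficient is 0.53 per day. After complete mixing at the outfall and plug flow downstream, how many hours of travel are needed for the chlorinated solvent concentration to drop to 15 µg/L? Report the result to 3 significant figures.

Flow-weighted average: C = (62900·0.3100 + 11400·1000) / 74300 = 11420000/74300 = 153.7 µg/L.
153.7·exp(−k·t) = 15 → t = ln(153.7/15)/k = 379300 s = 105.4 h.

105 h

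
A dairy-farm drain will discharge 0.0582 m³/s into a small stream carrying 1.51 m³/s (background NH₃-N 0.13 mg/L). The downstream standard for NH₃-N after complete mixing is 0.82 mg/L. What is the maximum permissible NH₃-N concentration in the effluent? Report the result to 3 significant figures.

At the limit, (Qr·Cr + Qe·Cₑ)/(Qr + Qe) = 0.82:
Cₑ = (1.568·0.82 − 1.510·0.1300) / 0.05820 = 18.72 mg/L.

18.7 mg/L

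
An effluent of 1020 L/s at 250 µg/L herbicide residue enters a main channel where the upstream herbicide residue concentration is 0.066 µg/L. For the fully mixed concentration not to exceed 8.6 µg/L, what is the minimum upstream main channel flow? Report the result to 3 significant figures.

28900 L/s

Set C_mix = 8.6: (Q·0.06600 + 1020·250.0) / (Q + 1020) = 8.6
→ Q = 1020·(250.0 − 8.6)/(8.6 − 0.06600) = 28850 L/s.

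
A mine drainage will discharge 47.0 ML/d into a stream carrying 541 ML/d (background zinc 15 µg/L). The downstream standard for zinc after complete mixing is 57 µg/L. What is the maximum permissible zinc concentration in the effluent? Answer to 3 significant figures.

540 µg/L

At the limit, (Qr·Cr + Qe·Cₑ)/(Qr + Qe) = 57:
Cₑ = (588.0·57 − 541.0·15.00) / 47.00 = 540.4 µg/L.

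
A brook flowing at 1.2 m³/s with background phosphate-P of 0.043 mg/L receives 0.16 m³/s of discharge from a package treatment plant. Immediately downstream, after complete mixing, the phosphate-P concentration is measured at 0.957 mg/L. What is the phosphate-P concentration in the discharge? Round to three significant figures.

7.81 mg/L

Mass balance: 1.200·0.04300 + 0.1600·Cₑ = 1.360·0.9570
→ Cₑ = (1.360·0.9570 − 1.200·0.04300) / 0.1600 = 7.812 mg/L.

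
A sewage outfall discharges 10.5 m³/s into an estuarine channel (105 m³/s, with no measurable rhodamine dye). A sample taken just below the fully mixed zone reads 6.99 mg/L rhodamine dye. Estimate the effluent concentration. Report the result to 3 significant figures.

Mass balance: 105.0·0 + 10.50·Cₑ = 115.5·6.990
→ Cₑ = (115.5·6.990 − 105.0·0) / 10.50 = 76.89 mg/L.

76.9 mg/L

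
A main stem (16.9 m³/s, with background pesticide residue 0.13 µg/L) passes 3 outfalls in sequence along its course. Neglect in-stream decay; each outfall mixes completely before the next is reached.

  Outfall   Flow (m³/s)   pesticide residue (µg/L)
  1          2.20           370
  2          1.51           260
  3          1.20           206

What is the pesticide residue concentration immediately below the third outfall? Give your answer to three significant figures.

Below outfall 1: Q → 19.10 m³/s, C = (16.90·0.1300 + 2.200·370.0)/19.10 = 42.73 µg/L.
Below outfall 2: Q → 20.61 m³/s, C = (19.10·42.73 + 1.510·260.0)/20.61 = 58.65 µg/L.
Below outfall 3: Q → 21.81 m³/s, C = (20.61·58.65 + 1.200·206.0)/21.81 = 66.76 µg/L.

66.8 µg/L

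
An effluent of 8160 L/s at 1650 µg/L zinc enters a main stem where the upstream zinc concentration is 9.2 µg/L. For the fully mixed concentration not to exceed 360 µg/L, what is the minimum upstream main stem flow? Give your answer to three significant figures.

Set C_mix = 360: (Q·9.200 + 8160·1650) / (Q + 8160) = 360
→ Q = 8160·(1650 − 360)/(360 − 9.200) = 30010 L/s.

30000 L/s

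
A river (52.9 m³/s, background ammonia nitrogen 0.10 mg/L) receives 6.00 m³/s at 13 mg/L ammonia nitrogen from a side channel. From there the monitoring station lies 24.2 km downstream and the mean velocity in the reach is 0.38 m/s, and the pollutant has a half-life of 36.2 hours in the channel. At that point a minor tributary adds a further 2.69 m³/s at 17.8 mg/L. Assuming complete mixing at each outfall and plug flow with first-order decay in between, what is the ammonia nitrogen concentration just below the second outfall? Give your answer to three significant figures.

1.74 mg/L

Mixed concentration C = ΣQC/ΣQ = (52.90·0.1000 + 6.000·13.00) / 58.90 = 83.29/58.90 = 1.414 mg/L; combined flow 58.90 m³/s.
Travel time t = 24.2·1000 / 0.38 = 63680 s = 17.69 h.
Half-life 36.2 h → k = ln 2 / 36.2 = 0.01915 h⁻¹ = 0.4595 d⁻¹.
Decay over the reach: 1.414·exp(−kt) = 1.414·0.7127 = 1.008 mg/L.
At the second outfall, C = (58.90·1.008 + 2.690·17.80) / (58.90 + 2.690) = 1.741 mg/L.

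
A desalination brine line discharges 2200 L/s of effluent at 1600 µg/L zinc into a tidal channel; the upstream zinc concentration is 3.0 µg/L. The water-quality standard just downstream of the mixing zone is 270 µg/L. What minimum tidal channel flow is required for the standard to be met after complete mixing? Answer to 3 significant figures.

Set C_mix = 270: (Q·3.000 + 2200·1600) / (Q + 2200) = 270
→ Q = 2200·(1600 − 270)/(270 − 3.000) = 10960 L/s.

11000 L/s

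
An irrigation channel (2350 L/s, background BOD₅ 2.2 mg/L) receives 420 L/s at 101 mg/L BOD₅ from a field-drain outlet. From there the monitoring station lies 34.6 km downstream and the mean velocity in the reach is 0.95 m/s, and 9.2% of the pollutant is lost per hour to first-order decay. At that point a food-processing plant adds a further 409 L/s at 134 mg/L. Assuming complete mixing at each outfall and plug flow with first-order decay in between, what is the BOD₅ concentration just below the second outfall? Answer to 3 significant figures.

Flow-weighted average: C = (2350·2.200 + 420.0·101.0) / 2770 = 47590/2770 = 17.18 mg/L; combined flow 2770 L/s.
Travel time t = 34.6·1000 / 0.95 = 36420 s = 10.12 h.
9.2%/h lost → k = −ln(1 − 0.092) = 0.09651 h⁻¹.
After decay, C = 17.18 × e^(−kt) = 17.18 × 0.3767 = 6.471 mg/L.
At the second outfall, C = (2770·6.471 + 409.0·134.0) / (2770 + 409.0) = 22.88 mg/L.

22.9 mg/L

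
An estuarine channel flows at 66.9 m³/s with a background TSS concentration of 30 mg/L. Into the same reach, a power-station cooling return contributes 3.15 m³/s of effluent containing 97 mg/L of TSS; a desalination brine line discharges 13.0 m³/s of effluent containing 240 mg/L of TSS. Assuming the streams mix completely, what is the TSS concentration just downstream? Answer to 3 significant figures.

Mixed concentration C = ΣQC/ΣQ = (66.90·30.00 + 3.150·97.00 + 13.00·240.0) / 83.05 = 5433/83.05 = 65.41 mg/L.

65.4 mg/L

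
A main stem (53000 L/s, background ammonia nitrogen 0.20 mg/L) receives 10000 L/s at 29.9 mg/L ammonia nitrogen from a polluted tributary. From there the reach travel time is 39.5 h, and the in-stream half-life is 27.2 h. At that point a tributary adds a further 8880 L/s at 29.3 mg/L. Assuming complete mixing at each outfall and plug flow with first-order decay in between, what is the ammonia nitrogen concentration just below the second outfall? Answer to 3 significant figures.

5.19 mg/L

Flow-weighted average: C = (53000·0.2000 + 10000·29.90) / 63000 = 309600/63000 = 4.914 mg/L; combined flow 63000 L/s.
Half-life 27.2 h → k = ln 2 / 27.2 = 0.02548 h⁻¹ = 0.6116 d⁻¹.
First-order decay: C = 4.914·exp(−k·t) = 4.914·0.3655 = 1.796 mg/L.
Second outfall: C = (63000·1.796 + 8880·29.30)/71880 = 5.194 mg/L.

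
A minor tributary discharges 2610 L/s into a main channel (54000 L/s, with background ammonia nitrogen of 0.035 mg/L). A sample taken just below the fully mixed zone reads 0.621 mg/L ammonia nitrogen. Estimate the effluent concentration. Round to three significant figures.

12.7 mg/L

Mass balance: 54000·0.03500 + 2610·Cₑ = 56610·0.6210
→ Cₑ = (56610·0.6210 − 54000·0.03500) / 2610 = 12.75 mg/L.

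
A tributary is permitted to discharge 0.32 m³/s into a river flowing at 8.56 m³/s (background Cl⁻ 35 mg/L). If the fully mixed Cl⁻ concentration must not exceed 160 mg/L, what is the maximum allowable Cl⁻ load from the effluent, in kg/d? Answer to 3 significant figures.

Mass balance at the limit: 8.560·35.00 + 0.3200·Cₑ = 8.880·160 → Cₑ = 3504 mg/L.
Load = 0.3200 m³/s × 3504 g/m³ × 86 400 s/d = 96870 kg/d.

96900 kg/d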